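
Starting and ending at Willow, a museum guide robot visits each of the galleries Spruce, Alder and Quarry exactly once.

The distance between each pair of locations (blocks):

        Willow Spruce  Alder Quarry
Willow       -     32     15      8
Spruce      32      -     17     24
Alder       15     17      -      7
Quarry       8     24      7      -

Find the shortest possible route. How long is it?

64 blocks — the shortest possible round trip.

Willow → Spruce → Alder → Quarry → Willow: 32+17+7+8 = 64
Willow → Spruce → Quarry → Alder → Willow: 32+24+7+15 = 78
Willow → Alder → Spruce → Quarry → Willow: 15+17+24+8 = 64
The minimum is 64.
One optimal route: Willow → Spruce → Alder → Quarry → Willow (or its reverse).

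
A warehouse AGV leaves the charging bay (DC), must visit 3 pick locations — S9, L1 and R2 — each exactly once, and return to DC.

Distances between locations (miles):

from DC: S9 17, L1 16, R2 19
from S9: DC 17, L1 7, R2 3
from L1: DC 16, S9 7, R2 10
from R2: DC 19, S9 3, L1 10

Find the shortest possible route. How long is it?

There are 3 distinct closed tours to check (reversals are equivalent).
DC→S9→L1→R2→DC: 17+7+10+19 = 53
DC→S9→R2→L1→DC: 17+3+10+16 = 46
DC→L1→S9→R2→DC: 16+7+3+19 = 45
The minimum is 45.
One optimal route: DC → L1 → S9 → R2 → DC (or its reverse).

Minimum total distance: 45 miles.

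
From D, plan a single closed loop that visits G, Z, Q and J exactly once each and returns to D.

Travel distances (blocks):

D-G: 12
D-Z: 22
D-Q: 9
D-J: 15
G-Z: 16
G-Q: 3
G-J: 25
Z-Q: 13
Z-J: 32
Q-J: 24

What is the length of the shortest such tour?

75 blocks — the shortest possible round trip.

With 4 stops there are 4!/2 = 12 distinct round trips (a route and its reverse cost the same).
D→G→Z→Q→J→D: 12+16+13+24+15 = 80
D→G→Z→J→Q→D: 12+16+32+24+9 = 93
D→G→Q→Z→J→D: 12+3+13+32+15 = 75
D→G→Q→J→Z→D: 12+3+24+32+22 = 93
D→G→J→Z→Q→D: 12+25+32+13+9 = 91
D→G→J→Q→Z→D: 12+25+24+13+22 = 96
D→Z→G→Q→J→D: 22+16+3+24+15 = 80
D→Z→G→J→Q→D: 22+16+25+24+9 = 96
D→Z→Q→G→J→D: 22+13+3+25+15 = 78
D→Z→J→G→Q→D: 22+32+25+3+9 = 91
D→Q→G→Z→J→D: 9+3+16+32+15 = 75
D→Q→Z→G→J→D: 9+13+16+25+15 = 78
The minimum is 75.
One optimal route: D → G → Q → Z → J → D (or its reverse).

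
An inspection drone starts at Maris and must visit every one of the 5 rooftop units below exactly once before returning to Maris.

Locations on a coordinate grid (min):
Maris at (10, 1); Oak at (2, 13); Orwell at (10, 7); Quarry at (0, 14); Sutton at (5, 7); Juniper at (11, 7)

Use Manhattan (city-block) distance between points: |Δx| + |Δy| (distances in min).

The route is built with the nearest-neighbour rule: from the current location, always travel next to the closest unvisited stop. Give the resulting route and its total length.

At Maris the remaining stops are Orwell 6, Juniper 7, Sutton 11, Oak 20, Quarry 23; go to Orwell.
At Orwell the remaining stops are Juniper 1, Sutton 5, Oak 14, Quarry 17; go to Juniper.
At Juniper the remaining stops are Sutton 6, Oak 15, Quarry 18; go to Sutton.
At Sutton the remaining stops are Oak 9, Quarry 12; go to Oak.
At Oak the remaining stops are Quarry 3; go to Quarry.
Return Quarry→Maris: 23.
Total = 6 + 1 + 6 + 9 + 3 + 23 = 48.

Nearest-neighbour total = 48 min; route Maris → Orwell → Juniper → Sutton → Oak → Quarry → Maris.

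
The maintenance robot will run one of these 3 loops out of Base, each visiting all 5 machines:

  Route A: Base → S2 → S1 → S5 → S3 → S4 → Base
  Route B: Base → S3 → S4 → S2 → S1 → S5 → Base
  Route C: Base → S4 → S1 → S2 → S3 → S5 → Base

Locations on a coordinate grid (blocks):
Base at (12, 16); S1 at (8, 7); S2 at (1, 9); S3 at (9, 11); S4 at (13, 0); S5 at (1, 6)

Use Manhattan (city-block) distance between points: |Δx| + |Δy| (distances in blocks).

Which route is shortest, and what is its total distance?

Shortest is Route A, total 80 blocks.

Route A: 18 + 9 + 8 + 13 + 15 + 17 = 80
Route B: 8 + 15 + 21 + 9 + 8 + 21 = 82
Route C: 17 + 12 + 9 + 10 + 13 + 21 = 82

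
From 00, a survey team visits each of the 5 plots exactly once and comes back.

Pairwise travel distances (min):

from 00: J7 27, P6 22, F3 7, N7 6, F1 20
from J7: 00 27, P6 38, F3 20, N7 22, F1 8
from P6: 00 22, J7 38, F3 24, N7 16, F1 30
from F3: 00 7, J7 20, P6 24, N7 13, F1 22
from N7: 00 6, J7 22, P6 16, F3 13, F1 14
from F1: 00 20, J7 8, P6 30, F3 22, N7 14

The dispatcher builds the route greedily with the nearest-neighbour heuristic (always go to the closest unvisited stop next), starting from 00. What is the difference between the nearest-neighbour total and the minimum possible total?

00: N7=6, F3=7, F1=20, P6=22, J7=27 ⇒ N7
N7: F3=13, F1=14, P6=16, J7=22 ⇒ F3
F3: J7=20, F1=22, P6=24 ⇒ J7
J7: F1=8, P6=38 ⇒ F1
F1: P6=30 ⇒ P6
NN route 00 → N7 → F3 → J7 → F1 → P6 → 00 costs 99.
Optimal: 00 → P6 → N7 → F1 → J7 → F3 → 00 costs 87 (by enumerating all 60 distinct tours).
Excess = 99 − 87 = 12.

12 min longer than the optimal tour.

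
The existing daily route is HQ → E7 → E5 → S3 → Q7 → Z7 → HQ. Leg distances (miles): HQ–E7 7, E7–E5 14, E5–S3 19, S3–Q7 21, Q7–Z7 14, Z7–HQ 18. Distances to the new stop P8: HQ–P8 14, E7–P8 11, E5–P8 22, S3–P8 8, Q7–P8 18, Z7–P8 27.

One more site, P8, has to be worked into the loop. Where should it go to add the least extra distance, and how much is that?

Insertion cost between consecutive stops i–j is d(i,P8) + d(P8,j) − d(i,j):
  between HQ and E7: 14 + 11 − 7 = 18
  between E7 and E5: 11 + 22 − 14 = 19
  between E5 and S3: 22 + 8 − 19 = 11
  between S3 and Q7: 8 + 18 − 21 = 5
  between Q7 and Z7: 18 + 27 − 14 = 31
  between Z7 and HQ: 27 + 14 − 18 = 23
Cheapest insertion is between S3 and Q7, adding 5.
New total = 93 + 5 = 98.

Adding 5 miles by placing P8 on the S3–Q7 leg.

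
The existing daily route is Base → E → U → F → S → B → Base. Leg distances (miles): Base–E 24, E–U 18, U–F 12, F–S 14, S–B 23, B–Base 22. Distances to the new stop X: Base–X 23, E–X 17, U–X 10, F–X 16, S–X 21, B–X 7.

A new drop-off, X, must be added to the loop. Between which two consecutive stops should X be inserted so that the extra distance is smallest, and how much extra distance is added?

+5 miles — insert X between S and B.

Insertion cost between consecutive stops i–j is d(i,X) + d(X,j) − d(i,j):
  between Base and E: 23 + 17 − 24 = 16
  between E and U: 17 + 10 − 18 = 9
  between U and F: 10 + 16 − 12 = 14
  between F and S: 16 + 21 − 14 = 23
  between S and B: 21 + 7 − 23 = 5
  between B and Base: 7 + 23 − 22 = 8
Cheapest insertion is between S and B, adding 5.
New total = 113 + 5 = 118.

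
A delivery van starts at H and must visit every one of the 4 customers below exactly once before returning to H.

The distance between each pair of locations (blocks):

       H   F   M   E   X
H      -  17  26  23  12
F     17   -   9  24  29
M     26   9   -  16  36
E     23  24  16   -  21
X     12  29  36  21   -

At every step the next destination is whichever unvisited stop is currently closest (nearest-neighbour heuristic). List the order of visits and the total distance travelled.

Nearest-neighbour total = 75 blocks; route H → X → E → M → F → H.

H → [X:12 / F:17 / E:23 / M:26] → X (12)
X → [E:21 / F:29 / M:36] → E (21)
E → [M:16 / F:24] → M (16)
M → [F:9] → F (9)
Return F→H: 17.
Total = 12 + 21 + 16 + 9 + 17 = 75.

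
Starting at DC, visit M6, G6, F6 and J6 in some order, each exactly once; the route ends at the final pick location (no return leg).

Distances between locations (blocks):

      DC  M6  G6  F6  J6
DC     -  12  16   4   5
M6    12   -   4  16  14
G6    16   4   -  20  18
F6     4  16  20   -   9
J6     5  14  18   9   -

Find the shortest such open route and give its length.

31 blocks — the minimum one-way total.

There are 4! = 24 possible orderings.
DC→M6→G6→F6→J6: 12+4+20+9 = 45
DC→M6→G6→J6→F6: 12+4+18+9 = 43
DC→M6→F6→G6→J6: 12+16+20+18 = 66
DC→M6→F6→J6→G6: 12+16+9+18 = 55
DC→M6→J6→G6→F6: 12+14+18+20 = 64
DC→M6→J6→F6→G6: 12+14+9+20 = 55
DC→G6→M6→F6→J6: 16+4+16+9 = 45
DC→G6→M6→J6→F6: 16+4+14+9 = 43
DC→G6→F6→M6→J6: 16+20+16+14 = 66
DC→G6→F6→J6→M6: 16+20+9+14 = 59
DC→G6→J6→M6→F6: 16+18+14+16 = 64
DC→G6→J6→F6→M6: 16+18+9+16 = 59
DC→F6→M6→G6→J6: 4+16+4+18 = 42
DC→F6→M6→J6→G6: 4+16+14+18 = 52
… (10 more)
DC→F6→J6→M6→G6: 4+9+14+4 = 31  ← best
The minimum is 31.
One shortest path: DC → F6 → J6 → M6 → G6.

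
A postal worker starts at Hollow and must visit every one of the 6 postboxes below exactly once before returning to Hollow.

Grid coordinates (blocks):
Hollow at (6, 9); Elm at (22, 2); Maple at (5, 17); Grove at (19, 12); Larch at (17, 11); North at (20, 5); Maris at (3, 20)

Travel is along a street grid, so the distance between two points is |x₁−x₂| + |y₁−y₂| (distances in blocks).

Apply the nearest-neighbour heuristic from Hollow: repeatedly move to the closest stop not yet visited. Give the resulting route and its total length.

76 blocks along Hollow → Maple → Maris → Larch → Grove → North → Elm → Hollow.

At Hollow the remaining stops are Maple 9, Larch 13, Maris 14, Grove 16, North 18, Elm 23; go to Maple.
At Maple the remaining stops are Maris 5, Larch 18, Grove 19, North 27, Elm 32; go to Maris.
At Maris the remaining stops are Larch 23, Grove 24, North 32, Elm 37; go to Larch.
At Larch the remaining stops are Grove 3, North 9, Elm 14; go to Grove.
At Grove the remaining stops are North 8, Elm 13; go to North.
At North the remaining stops are Elm 5; go to Elm.
Return Elm→Hollow: 23.
Total = 9 + 5 + 23 + 3 + 8 + 5 + 23 = 76.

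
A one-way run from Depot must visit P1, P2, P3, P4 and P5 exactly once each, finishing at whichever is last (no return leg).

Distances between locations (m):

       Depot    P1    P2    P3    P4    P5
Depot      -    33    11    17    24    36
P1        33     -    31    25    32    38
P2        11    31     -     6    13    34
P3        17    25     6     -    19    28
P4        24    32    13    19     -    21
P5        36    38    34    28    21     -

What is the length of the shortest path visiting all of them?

95 m — the minimum one-way total.

There are 5! = 120 possible orderings.
Depot → P1 → P2 → P3 → P4 → P5: 33+31+6+19+21 = 110
Depot → P1 → P2 → P3 → P5 → P4: 33+31+6+28+21 = 119
Depot → P1 → P2 → P4 → P3 → P5: 33+31+13+19+28 = 124
Depot → P1 → P2 → P4 → P5 → P3: 33+31+13+21+28 = 126
Depot → P1 → P2 → P5 → P3 → P4: 33+31+34+28+19 = 145
Depot → P1 → P2 → P5 → P4 → P3: 33+31+34+21+19 = 138
Depot → P1 → P3 → P2 → P4 → P5: 33+25+6+13+21 = 98
Depot → P1 → P3 → P2 → P5 → P4: 33+25+6+34+21 = 119
Depot → P1 → P3 → P4 → P2 → P5: 33+25+19+13+34 = 124
Depot → P1 → P3 → P4 → P5 → P2: 33+25+19+21+34 = 132
Depot → P1 → P3 → P5 → P2 → P4: 33+25+28+34+13 = 133
Depot → P1 → P3 → P5 → P4 → P2: 33+25+28+21+13 = 120
Depot → P1 → P4 → P2 → P3 → P5: 33+32+13+6+28 = 112
Depot → P1 → P4 → P2 → P5 → P3: 33+32+13+34+28 = 140
… (106 more)
Depot → P2 → P3 → P1 → P4 → P5: 11+6+25+32+21 = 95  ← best
The minimum is 95.
One shortest path: Depot → P2 → P3 → P1 → P4 → P5.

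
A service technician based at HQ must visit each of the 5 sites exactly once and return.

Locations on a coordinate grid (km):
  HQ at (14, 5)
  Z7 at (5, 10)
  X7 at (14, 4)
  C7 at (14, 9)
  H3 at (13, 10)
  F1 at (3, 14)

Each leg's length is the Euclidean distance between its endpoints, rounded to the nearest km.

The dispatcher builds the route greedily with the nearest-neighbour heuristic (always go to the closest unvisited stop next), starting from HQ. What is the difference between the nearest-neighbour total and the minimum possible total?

The nearest-neighbour route is 1 km longer than optimal.

HQ: X7=1, C7=4, H3=5, Z7=10, F1=14 ⇒ X7
X7: C7=5, H3=6, Z7=11, F1=15 ⇒ C7
C7: H3=1, Z7=9, F1=12 ⇒ H3
H3: Z7=8, F1=11 ⇒ Z7
Z7: F1=4 ⇒ F1
NN route HQ → X7 → C7 → H3 → Z7 → F1 → HQ costs 33.
Optimal: HQ → Z7 → F1 → H3 → C7 → X7 → HQ costs 32 (by enumerating all 60 distinct tours).
Excess = 33 − 32 = 1.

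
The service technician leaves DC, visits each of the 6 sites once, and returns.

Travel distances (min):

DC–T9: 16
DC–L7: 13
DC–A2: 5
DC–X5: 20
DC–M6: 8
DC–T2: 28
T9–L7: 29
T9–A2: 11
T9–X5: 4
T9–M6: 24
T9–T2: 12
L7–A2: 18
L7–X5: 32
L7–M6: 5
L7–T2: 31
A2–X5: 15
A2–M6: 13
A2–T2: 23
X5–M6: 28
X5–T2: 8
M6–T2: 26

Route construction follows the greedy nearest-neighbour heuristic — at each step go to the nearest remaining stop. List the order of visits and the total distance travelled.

Nearest-neighbour total = 72 min; route DC → A2 → T9 → X5 → T2 → M6 → L7 → DC.

From DC: distances to unvisited — A2=5, M6=8, L7=13, T9=16, X5=20, T2=28. Nearest is A2 (5).
From A2: distances to unvisited — T9=11, M6=13, X5=15, L7=18, T2=23. Nearest is T9 (11).
From T9: distances to unvisited — X5=4, T2=12, M6=24, L7=29. Nearest is X5 (4).
From X5: distances to unvisited — T2=8, M6=28, L7=32. Nearest is T2 (8).
From T2: distances to unvisited — M6=26, L7=31. Nearest is M6 (26).
From M6: distances to unvisited — L7=5. Nearest is L7 (5).
Return L7→DC: 13.
Total = 5 + 11 + 4 + 8 + 26 + 5 + 13 = 72.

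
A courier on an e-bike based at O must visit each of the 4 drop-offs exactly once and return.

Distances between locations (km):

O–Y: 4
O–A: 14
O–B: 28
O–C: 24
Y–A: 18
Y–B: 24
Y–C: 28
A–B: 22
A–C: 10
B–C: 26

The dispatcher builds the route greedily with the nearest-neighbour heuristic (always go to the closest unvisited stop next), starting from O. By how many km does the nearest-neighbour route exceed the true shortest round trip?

Excess over optimum: 8 km.

From O: Y=4, A=14, C=24, B=28 → choose Y (4).
From Y: A=18, B=24, C=28 → choose A (18).
From A: C=10, B=22 → choose C (10).
From C: B=26 → choose B (26).
NN route O → Y → A → C → B → O costs 86.
Optimal: O → Y → B → C → A → O costs 78 (by enumerating all 12 distinct tours).
Excess = 86 − 78 = 8.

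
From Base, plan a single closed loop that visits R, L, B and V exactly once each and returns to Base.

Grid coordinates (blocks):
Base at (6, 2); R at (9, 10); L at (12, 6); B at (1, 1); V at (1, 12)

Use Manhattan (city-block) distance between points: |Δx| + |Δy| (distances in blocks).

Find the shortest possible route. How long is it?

There are 12 distinct closed tours to check (reversals are equivalent).
Base → R → L → B → V → Base: 11+7+16+11+15 = 60
Base → R → L → V → B → Base: 11+7+17+11+6 = 52
Base → R → B → L → V → Base: 11+17+16+17+15 = 76
Base → R → B → V → L → Base: 11+17+11+17+10 = 66
Base → R → V → L → B → Base: 11+10+17+16+6 = 60
Base → R → V → B → L → Base: 11+10+11+16+10 = 58
Base → L → R → B → V → Base: 10+7+17+11+15 = 60
Base → L → R → V → B → Base: 10+7+10+11+6 = 44
Base → L → B → R → V → Base: 10+16+17+10+15 = 68
Base → L → V → R → B → Base: 10+17+10+17+6 = 60
Base → B → R → L → V → Base: 6+17+7+17+15 = 62
Base → B → L → R → V → Base: 6+16+7+10+15 = 54
The minimum is 44.
One optimal route: Base → L → R → V → B → Base (or its reverse).

44 blocks — the shortest possible round trip.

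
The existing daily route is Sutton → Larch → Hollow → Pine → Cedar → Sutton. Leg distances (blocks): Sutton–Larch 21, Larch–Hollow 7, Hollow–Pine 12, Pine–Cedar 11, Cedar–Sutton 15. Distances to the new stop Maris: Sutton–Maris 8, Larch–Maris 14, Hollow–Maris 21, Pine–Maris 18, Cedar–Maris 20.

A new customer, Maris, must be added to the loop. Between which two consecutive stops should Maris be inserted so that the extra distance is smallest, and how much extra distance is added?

Minimum extra distance: 1 blocks, inserting Maris between Sutton and Larch.

Insertion cost between consecutive stops i–j is d(i,Maris) + d(Maris,j) − d(i,j):
  between Sutton and Larch: 8 + 14 − 21 = 1
  between Larch and Hollow: 14 + 21 − 7 = 28
  between Hollow and Pine: 21 + 18 − 12 = 27
  between Pine and Cedar: 18 + 20 − 11 = 27
  between Cedar and Sutton: 20 + 8 − 15 = 13
Cheapest insertion is between Sutton and Larch, adding 1.
New total = 66 + 1 = 67.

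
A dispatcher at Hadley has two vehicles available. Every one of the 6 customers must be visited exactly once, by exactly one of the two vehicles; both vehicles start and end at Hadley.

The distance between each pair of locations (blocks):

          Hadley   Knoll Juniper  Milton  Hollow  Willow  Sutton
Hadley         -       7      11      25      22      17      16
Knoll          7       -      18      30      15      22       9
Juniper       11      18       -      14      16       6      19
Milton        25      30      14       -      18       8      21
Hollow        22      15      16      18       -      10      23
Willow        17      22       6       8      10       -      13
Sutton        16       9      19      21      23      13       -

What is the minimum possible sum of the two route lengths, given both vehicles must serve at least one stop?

Minimum combined distance: 96 blocks.

There are 2^5 − 1 = 31 ways to divide the 6 stops into two non-empty groups. For each, the best each vehicle can do is its own shortest tour through its group:
  {Knoll} + {Juniper, Milton, Hollow, Willow, Sutton}: 14 + 82 = 96
  {Juniper} + {Knoll, Milton, Hollow, Willow, Sutton}: 22 + 77 = 99
  {Knoll, Juniper} + {Milton, Hollow, Willow, Sutton}: 36 + 77 = 113
  {Milton} + {Knoll, Juniper, Hollow, Willow, Sutton}: 50 + 66 = 116
  {Knoll, Milton} + {Juniper, Hollow, Willow, Sutton}: 62 + 66 = 128
  {Juniper, Milton} + {Knoll, Hollow, Willow, Sutton}: 50 + 61 = 111
  … (31 splits in total)
Best: vehicle 1 Hadley → Knoll → Hadley = 14; vehicle 2 Hadley → Juniper → Milton → Hollow → Willow → Sutton → Hadley = 82; combined 96.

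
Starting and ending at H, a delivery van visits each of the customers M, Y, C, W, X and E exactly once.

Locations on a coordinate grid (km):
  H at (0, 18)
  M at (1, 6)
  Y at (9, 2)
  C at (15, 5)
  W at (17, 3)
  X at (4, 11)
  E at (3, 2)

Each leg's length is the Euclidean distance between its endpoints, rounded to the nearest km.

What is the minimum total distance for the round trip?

There are 360 distinct closed tours to check (reversals are equivalent).
H-M-Y-C-W-X-E-H: 12+9+7+3+15+9+16 = 71
H-M-Y-C-W-E-X-H: 12+9+7+3+14+9+8 = 62
H-M-Y-C-X-W-E-H: 12+9+7+13+15+14+16 = 86
H-M-Y-C-X-E-W-H: 12+9+7+13+9+14+23 = 87
H-M-Y-C-E-W-X-H: 12+9+7+12+14+15+8 = 77
H-M-Y-C-E-X-W-H: 12+9+7+12+9+15+23 = 87
H-M-Y-W-C-X-E-H: 12+9+8+3+13+9+16 = 70
H-M-Y-W-C-E-X-H: 12+9+8+3+12+9+8 = 61
… (352 more)
H-M-E-Y-W-C-X-H: 12+4+6+8+3+13+8 = 54  ← best
The minimum is 54.
One optimal route: H → M → E → Y → W → C → X → H (or its reverse).

Minimum total distance: 54 km.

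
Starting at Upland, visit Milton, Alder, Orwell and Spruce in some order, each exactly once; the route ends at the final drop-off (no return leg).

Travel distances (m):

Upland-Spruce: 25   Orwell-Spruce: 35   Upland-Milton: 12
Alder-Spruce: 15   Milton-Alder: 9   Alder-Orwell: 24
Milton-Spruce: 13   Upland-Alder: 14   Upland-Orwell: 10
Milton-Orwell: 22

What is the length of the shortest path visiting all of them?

There are 4! = 24 possible orderings.
Upland → Milton → Alder → Orwell → Spruce: 12+9+24+35 = 80
Upland → Milton → Alder → Spruce → Orwell: 12+9+15+35 = 71
Upland → Milton → Orwell → Alder → Spruce: 12+22+24+15 = 73
Upland → Milton → Orwell → Spruce → Alder: 12+22+35+15 = 84
Upland → Milton → Spruce → Alder → Orwell: 12+13+15+24 = 64
Upland → Milton → Spruce → Orwell → Alder: 12+13+35+24 = 84
Upland → Alder → Milton → Orwell → Spruce: 14+9+22+35 = 80
Upland → Alder → Milton → Spruce → Orwell: 14+9+13+35 = 71
Upland → Alder → Orwell → Milton → Spruce: 14+24+22+13 = 73
Upland → Alder → Orwell → Spruce → Milton: 14+24+35+13 = 86
Upland → Alder → Spruce → Milton → Orwell: 14+15+13+22 = 64
Upland → Alder → Spruce → Orwell → Milton: 14+15+35+22 = 86
Upland → Orwell → Milton → Alder → Spruce: 10+22+9+15 = 56
Upland → Orwell → Milton → Spruce → Alder: 10+22+13+15 = 60
… (10 more)
The minimum is 56.
One shortest path: Upland → Orwell → Milton → Alder → Spruce.

56 m — the minimum one-way total.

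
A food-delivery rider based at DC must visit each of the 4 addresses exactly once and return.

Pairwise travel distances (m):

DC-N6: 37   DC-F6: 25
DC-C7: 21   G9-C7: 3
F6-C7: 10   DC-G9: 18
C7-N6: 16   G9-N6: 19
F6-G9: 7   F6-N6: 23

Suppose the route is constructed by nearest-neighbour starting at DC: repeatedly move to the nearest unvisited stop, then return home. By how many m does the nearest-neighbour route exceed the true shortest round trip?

From DC: G9=18, C7=21, F6=25, N6=37 → choose G9 (18).
From G9: C7=3, F6=7, N6=19 → choose C7 (3).
From C7: F6=10, N6=16 → choose F6 (10).
From F6: N6=23 → choose N6 (23).
NN route DC → G9 → C7 → F6 → N6 → DC costs 91.
Optimal: DC → F6 → N6 → C7 → G9 → DC costs 85 (by enumerating all 12 distinct tours).
Excess = 91 − 85 = 6.

The nearest-neighbour route is 6 m longer than optimal.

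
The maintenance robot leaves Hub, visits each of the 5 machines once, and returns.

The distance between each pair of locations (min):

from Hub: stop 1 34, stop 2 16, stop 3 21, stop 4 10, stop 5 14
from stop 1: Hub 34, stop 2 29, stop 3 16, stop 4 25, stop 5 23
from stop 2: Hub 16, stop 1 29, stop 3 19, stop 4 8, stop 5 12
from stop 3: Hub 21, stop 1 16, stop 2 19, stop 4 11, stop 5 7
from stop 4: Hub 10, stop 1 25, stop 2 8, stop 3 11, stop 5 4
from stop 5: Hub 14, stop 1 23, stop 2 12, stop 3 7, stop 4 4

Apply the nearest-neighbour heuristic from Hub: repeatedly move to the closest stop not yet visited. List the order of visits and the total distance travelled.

From Hub: distances to unvisited — stop 4=10, stop 5=14, stop 2=16, stop 3=21, stop 1=34. Nearest is stop 4 (10).
From stop 4: distances to unvisited — stop 5=4, stop 2=8, stop 3=11, stop 1=25. Nearest is stop 5 (4).
From stop 5: distances to unvisited — stop 3=7, stop 2=12, stop 1=23. Nearest is stop 3 (7).
From stop 3: distances to unvisited — stop 1=16, stop 2=19. Nearest is stop 1 (16).
From stop 1: distances to unvisited — stop 2=29. Nearest is stop 2 (29).
Return stop 2→Hub: 16.
Total = 10 + 4 + 7 + 16 + 29 + 16 = 82.

Total distance 82 min via the nearest-neighbour route Hub → stop 4 → stop 5 → stop 3 → stop 1 → stop 2 → Hub.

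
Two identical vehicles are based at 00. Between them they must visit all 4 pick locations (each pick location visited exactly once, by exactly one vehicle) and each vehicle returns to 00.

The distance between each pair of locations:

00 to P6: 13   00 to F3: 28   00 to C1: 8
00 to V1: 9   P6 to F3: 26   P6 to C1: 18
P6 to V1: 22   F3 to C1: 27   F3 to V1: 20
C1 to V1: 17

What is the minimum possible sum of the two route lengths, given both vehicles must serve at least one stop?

Try each way of splitting the stops between the two vehicles (each non-empty) and, for each split, find the best tour for each vehicle:
  {P6} + {F3, C1, V1}: 26 + 64 = 90
  {F3} + {P6, C1, V1}: 56 + 57 = 113
  {P6, F3} + {C1, V1}: 67 + 34 = 101
  {C1} + {P6, F3, V1}: 16 + 68 = 84
  {P6, C1} + {F3, V1}: 39 + 57 = 96
  {F3, C1} + {P6, V1}: 63 + 44 = 107
  … (7 splits in total)
Best: vehicle 1 00 → C1 → 00 = 16; vehicle 2 00 → P6 → F3 → V1 → 00 = 68; combined 84.

Minimum combined distance: 84.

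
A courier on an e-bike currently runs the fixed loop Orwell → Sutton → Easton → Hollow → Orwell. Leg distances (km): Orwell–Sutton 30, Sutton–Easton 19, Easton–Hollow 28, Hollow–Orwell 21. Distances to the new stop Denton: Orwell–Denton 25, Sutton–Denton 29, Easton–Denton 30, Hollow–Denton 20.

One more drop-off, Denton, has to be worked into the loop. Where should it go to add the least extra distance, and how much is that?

+22 km — insert Denton between Easton and Hollow.

Insertion cost between consecutive stops i–j is d(i,Denton) + d(Denton,j) − d(i,j):
  between Orwell and Sutton: 25 + 29 − 30 = 24
  between Sutton and Easton: 29 + 30 − 19 = 40
  between Easton and Hollow: 30 + 20 − 28 = 22
  between Hollow and Orwell: 20 + 25 − 21 = 24
Cheapest insertion is between Easton and Hollow, adding 22.
New total = 98 + 22 = 120.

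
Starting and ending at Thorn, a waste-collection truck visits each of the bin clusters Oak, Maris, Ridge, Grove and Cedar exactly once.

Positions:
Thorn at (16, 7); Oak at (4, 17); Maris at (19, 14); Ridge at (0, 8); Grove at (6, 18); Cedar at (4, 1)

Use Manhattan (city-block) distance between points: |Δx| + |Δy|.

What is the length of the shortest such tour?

72 — the shortest possible round trip.

There are 60 distinct closed tours to check (reversals are equivalent).
Thorn → Oak → Maris → Ridge → Grove → Cedar → Thorn: 22+18+25+16+19+18 = 118
Thorn → Oak → Maris → Ridge → Cedar → Grove → Thorn: 22+18+25+11+19+21 = 116
Thorn → Oak → Maris → Grove → Ridge → Cedar → Thorn: 22+18+17+16+11+18 = 102
Thorn → Oak → Maris → Grove → Cedar → Ridge → Thorn: 22+18+17+19+11+17 = 104
Thorn → Oak → Maris → Cedar → Ridge → Grove → Thorn: 22+18+28+11+16+21 = 116
Thorn → Oak → Maris → Cedar → Grove → Ridge → Thorn: 22+18+28+19+16+17 = 120
Thorn → Oak → Ridge → Maris → Grove → Cedar → Thorn: 22+13+25+17+19+18 = 114
Thorn → Oak → Ridge → Maris → Cedar → Grove → Thorn: 22+13+25+28+19+21 = 128
Thorn → Oak → Ridge → Grove → Maris → Cedar → Thorn: 22+13+16+17+28+18 = 114
Thorn → Oak → Ridge → Grove → Cedar → Maris → Thorn: 22+13+16+19+28+10 = 108
Thorn → Oak → Ridge → Cedar → Maris → Grove → Thorn: 22+13+11+28+17+21 = 112
Thorn → Oak → Ridge → Cedar → Grove → Maris → Thorn: 22+13+11+19+17+10 = 92
Thorn → Oak → Grove → Maris → Ridge → Cedar → Thorn: 22+3+17+25+11+18 = 96
Thorn → Oak → Grove → Maris → Cedar → Ridge → Thorn: 22+3+17+28+11+17 = 98
… (46 more)
Thorn → Maris → Grove → Oak → Ridge → Cedar → Thorn: 10+17+3+13+11+18 = 72  ← best
The minimum is 72.
One optimal route: Thorn → Maris → Grove → Oak → Ridge → Cedar → Thorn (or its reverse).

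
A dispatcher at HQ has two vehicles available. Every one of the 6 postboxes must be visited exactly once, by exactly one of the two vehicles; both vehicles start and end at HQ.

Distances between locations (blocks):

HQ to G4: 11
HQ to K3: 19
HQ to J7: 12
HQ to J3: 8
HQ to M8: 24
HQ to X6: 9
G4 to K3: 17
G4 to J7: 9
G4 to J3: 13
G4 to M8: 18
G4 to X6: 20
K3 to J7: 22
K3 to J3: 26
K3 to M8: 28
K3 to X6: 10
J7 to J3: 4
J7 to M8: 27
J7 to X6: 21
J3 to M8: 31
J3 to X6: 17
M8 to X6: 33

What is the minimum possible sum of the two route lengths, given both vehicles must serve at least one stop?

Minimum combined distance: 100 blocks.

There are 2^5 − 1 = 31 ways to divide the 6 stops into two non-empty groups. For each, the best each vehicle can do is its own shortest tour through its group:
  {G4} + {K3, J7, J3, M8, X6}: 22 + 86 = 108
  {K3} + {G4, J7, J3, M8, X6}: 38 + 81 = 119
  {G4, K3} + {J7, J3, M8, X6}: 47 + 81 = 128
  {J7} + {G4, K3, J3, M8, X6}: 24 + 86 = 110
  {G4, J7} + {K3, J3, M8, X6}: 32 + 86 = 118
  {K3, J7} + {G4, J3, M8, X6}: 53 + 81 = 134
  … (31 splits in total)
  {J7, J3} + {G4, K3, M8, X6}: 24 + 76 = 100  ← best
Best: vehicle 1 HQ → J7 → J3 → HQ = 24; vehicle 2 HQ → G4 → M8 → K3 → X6 → HQ = 76; combined 100.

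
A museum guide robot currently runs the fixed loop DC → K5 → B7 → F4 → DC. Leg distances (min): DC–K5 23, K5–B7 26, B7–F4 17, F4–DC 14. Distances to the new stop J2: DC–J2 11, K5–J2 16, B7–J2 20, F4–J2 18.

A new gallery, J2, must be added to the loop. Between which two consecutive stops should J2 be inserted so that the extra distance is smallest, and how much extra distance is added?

+4 min — insert J2 between DC and K5.

Insertion cost between consecutive stops i–j is d(i,J2) + d(J2,j) − d(i,j):
  between DC and K5: 11 + 16 − 23 = 4
  between K5 and B7: 16 + 20 − 26 = 10
  between B7 and F4: 20 + 18 − 17 = 21
  between F4 and DC: 18 + 11 − 14 = 15
Cheapest insertion is between DC and K5, adding 4.
New total = 80 + 4 = 84.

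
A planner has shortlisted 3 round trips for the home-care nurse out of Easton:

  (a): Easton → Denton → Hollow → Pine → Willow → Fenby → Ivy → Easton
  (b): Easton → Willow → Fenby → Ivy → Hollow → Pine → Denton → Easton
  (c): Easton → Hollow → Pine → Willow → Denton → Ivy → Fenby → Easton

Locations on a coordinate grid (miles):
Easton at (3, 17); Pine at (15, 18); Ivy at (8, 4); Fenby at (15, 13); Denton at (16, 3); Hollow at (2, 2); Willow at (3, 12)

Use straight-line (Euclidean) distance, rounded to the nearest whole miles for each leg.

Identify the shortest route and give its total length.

Shortest is (b), total 89 miles.

(a): 19 + 14 + 21 + 13 + 12 + 11 + 14 = 104
(b): 5 + 12 + 11 + 6 + 21 + 15 + 19 = 89
(c): 15 + 21 + 13 + 16 + 8 + 11 + 13 = 97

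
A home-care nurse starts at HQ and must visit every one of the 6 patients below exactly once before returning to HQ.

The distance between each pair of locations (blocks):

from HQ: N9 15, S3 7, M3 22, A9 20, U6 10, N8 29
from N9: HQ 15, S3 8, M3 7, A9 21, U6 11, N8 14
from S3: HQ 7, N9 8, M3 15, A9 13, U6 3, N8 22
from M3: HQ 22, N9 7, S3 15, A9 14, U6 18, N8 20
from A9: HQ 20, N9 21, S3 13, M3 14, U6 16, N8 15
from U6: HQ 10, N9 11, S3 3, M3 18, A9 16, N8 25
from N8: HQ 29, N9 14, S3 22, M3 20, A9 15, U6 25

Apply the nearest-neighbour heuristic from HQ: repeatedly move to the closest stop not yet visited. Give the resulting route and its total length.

Total distance 86 blocks via the nearest-neighbour route HQ → S3 → U6 → N9 → M3 → A9 → N8 → HQ.

At HQ the remaining stops are S3 7, U6 10, N9 15, A9 20, M3 22, N8 29; go to S3.
At S3 the remaining stops are U6 3, N9 8, A9 13, M3 15, N8 22; go to U6.
At U6 the remaining stops are N9 11, A9 16, M3 18, N8 25; go to N9.
At N9 the remaining stops are M3 7, N8 14, A9 21; go to M3.
At M3 the remaining stops are A9 14, N8 20; go to A9.
At A9 the remaining stops are N8 15; go to N8.
Return N8→HQ: 29.
Total = 7 + 3 + 11 + 7 + 14 + 15 + 29 = 86.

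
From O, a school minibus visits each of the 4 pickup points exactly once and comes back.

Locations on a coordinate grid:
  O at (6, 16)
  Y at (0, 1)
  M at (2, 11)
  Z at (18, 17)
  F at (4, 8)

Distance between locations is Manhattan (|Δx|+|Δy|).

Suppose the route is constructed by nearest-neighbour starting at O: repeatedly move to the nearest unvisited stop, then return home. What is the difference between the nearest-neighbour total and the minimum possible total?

O: M=9, F=10, Z=13, Y=21 ⇒ M
M: F=5, Y=12, Z=22 ⇒ F
F: Y=11, Z=23 ⇒ Y
Y: Z=34 ⇒ Z
NN route O → M → F → Y → Z → O costs 72.
Optimal: O → M → Y → F → Z → O costs 68 (by enumerating all 12 distinct tours).
Excess = 72 − 68 = 4.

Excess over optimum: 4.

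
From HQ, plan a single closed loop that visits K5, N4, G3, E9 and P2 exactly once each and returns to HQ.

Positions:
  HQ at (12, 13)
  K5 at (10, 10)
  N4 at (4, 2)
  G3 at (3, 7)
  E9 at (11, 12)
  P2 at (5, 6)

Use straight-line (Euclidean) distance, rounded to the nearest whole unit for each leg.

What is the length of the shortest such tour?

Minimum total distance: 29.

With 5 stops there are 5!/2 = 60 distinct round trips (a route and its reverse cost the same).
HQ → K5 → N4 → G3 → E9 → P2 → HQ: 4+10+5+9+8+10 = 46
HQ → K5 → N4 → G3 → P2 → E9 → HQ: 4+10+5+2+8+1 = 30
HQ → K5 → N4 → E9 → G3 → P2 → HQ: 4+10+12+9+2+10 = 47
HQ → K5 → N4 → E9 → P2 → G3 → HQ: 4+10+12+8+2+11 = 47
HQ → K5 → N4 → P2 → G3 → E9 → HQ: 4+10+4+2+9+1 = 30
HQ → K5 → N4 → P2 → E9 → G3 → HQ: 4+10+4+8+9+11 = 46
HQ → K5 → G3 → N4 → E9 → P2 → HQ: 4+8+5+12+8+10 = 47
HQ → K5 → G3 → N4 → P2 → E9 → HQ: 4+8+5+4+8+1 = 30
HQ → K5 → G3 → E9 → N4 → P2 → HQ: 4+8+9+12+4+10 = 47
HQ → K5 → G3 → E9 → P2 → N4 → HQ: 4+8+9+8+4+14 = 47
HQ → K5 → G3 → P2 → N4 → E9 → HQ: 4+8+2+4+12+1 = 31
HQ → K5 → G3 → P2 → E9 → N4 → HQ: 4+8+2+8+12+14 = 48
HQ → K5 → E9 → N4 → G3 → P2 → HQ: 4+2+12+5+2+10 = 35
HQ → K5 → E9 → N4 → P2 → G3 → HQ: 4+2+12+4+2+11 = 35
… (46 more)
HQ → K5 → P2 → N4 → G3 → E9 → HQ: 4+6+4+5+9+1 = 29  ← best
The minimum is 29.
One optimal route: HQ → K5 → P2 → N4 → G3 → E9 → HQ (or its reverse).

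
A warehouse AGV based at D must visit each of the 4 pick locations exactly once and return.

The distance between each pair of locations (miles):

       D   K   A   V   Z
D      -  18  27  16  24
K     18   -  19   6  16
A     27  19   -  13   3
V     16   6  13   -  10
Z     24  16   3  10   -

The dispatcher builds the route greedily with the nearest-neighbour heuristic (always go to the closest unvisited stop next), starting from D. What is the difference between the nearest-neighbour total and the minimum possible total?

D: V=16, K=18, Z=24, A=27 ⇒ V
V: K=6, Z=10, A=13 ⇒ K
K: Z=16, A=19 ⇒ Z
Z: A=3 ⇒ A
NN route D → V → K → Z → A → D costs 68.
Optimal: D → K → V → A → Z → D costs 64 (by enumerating all 12 distinct tours).
Excess = 68 − 64 = 4.

4 miles longer than the optimal tour.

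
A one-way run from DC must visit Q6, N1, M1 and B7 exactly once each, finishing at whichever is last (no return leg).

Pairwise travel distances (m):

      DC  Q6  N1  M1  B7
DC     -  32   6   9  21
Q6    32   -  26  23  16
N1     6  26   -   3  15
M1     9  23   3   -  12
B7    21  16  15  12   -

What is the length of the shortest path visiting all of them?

There are 4! = 24 possible orderings.
DC → Q6 → N1 → M1 → B7: 32+26+3+12 = 73
DC → Q6 → N1 → B7 → M1: 32+26+15+12 = 85
DC → Q6 → M1 → N1 → B7: 32+23+3+15 = 73
DC → Q6 → M1 → B7 → N1: 32+23+12+15 = 82
DC → Q6 → B7 → N1 → M1: 32+16+15+3 = 66
DC → Q6 → B7 → M1 → N1: 32+16+12+3 = 63
DC → N1 → Q6 → M1 → B7: 6+26+23+12 = 67
DC → N1 → Q6 → B7 → M1: 6+26+16+12 = 60
DC → N1 → M1 → Q6 → B7: 6+3+23+16 = 48
DC → N1 → M1 → B7 → Q6: 6+3+12+16 = 37
DC → N1 → B7 → Q6 → M1: 6+15+16+23 = 60
DC → N1 → B7 → M1 → Q6: 6+15+12+23 = 56
DC → M1 → Q6 → N1 → B7: 9+23+26+15 = 73
DC → M1 → Q6 → B7 → N1: 9+23+16+15 = 63
… (10 more)
The minimum is 37.
One shortest path: DC → N1 → M1 → B7 → Q6.

37 m — the minimum one-way total.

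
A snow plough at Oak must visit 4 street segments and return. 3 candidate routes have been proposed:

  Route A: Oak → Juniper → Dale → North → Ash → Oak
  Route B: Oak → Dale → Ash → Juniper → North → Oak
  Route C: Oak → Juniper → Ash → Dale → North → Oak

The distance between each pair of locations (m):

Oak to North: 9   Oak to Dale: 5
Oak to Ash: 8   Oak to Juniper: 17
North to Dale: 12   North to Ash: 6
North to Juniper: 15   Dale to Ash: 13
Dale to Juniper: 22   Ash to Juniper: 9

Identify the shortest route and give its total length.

51 m — Route B is the shortest.

Route A: 17 + 22 + 12 + 6 + 8 = 65
Route B: 5 + 13 + 9 + 15 + 9 = 51
Route C: 17 + 9 + 13 + 12 + 9 = 60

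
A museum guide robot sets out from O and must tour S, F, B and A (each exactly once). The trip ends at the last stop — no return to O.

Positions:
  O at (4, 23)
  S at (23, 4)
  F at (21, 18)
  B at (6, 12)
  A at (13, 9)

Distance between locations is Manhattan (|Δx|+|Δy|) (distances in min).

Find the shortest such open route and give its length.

Shortest open route: 54 min.

There are 4! = 24 possible orderings.
O → S → F → B → A: 38+16+21+10 = 85
O → S → F → A → B: 38+16+17+10 = 81
O → S → B → F → A: 38+25+21+17 = 101
O → S → B → A → F: 38+25+10+17 = 90
O → S → A → F → B: 38+15+17+21 = 91
O → S → A → B → F: 38+15+10+21 = 84
O → F → S → B → A: 22+16+25+10 = 73
O → F → S → A → B: 22+16+15+10 = 63
O → F → B → S → A: 22+21+25+15 = 83
O → F → B → A → S: 22+21+10+15 = 68
O → F → A → S → B: 22+17+15+25 = 79
O → F → A → B → S: 22+17+10+25 = 74
O → B → S → F → A: 13+25+16+17 = 71
O → B → S → A → F: 13+25+15+17 = 70
… (10 more)
O → B → A → S → F: 13+10+15+16 = 54  ← best
The minimum is 54.
One shortest path: O → B → A → S → F.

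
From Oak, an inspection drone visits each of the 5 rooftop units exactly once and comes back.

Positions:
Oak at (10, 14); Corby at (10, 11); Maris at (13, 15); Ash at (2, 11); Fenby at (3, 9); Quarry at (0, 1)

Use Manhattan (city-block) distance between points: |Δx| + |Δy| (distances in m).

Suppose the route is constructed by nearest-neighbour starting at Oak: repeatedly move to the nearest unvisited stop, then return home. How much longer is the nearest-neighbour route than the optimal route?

Excess over optimum: 8 m.

Oak: Corby=3, Maris=4, Ash=11, Fenby=12, Quarry=23 ⇒ Corby
Corby: Maris=7, Ash=8, Fenby=9, Quarry=20 ⇒ Maris
Maris: Ash=15, Fenby=16, Quarry=27 ⇒ Ash
Ash: Fenby=3, Quarry=12 ⇒ Fenby
Fenby: Quarry=11 ⇒ Quarry
NN route Oak → Corby → Maris → Ash → Fenby → Quarry → Oak costs 62.
Optimal: Oak → Corby → Ash → Quarry → Fenby → Maris → Oak costs 54 (by enumerating all 60 distinct tours).
Excess = 62 − 54 = 8.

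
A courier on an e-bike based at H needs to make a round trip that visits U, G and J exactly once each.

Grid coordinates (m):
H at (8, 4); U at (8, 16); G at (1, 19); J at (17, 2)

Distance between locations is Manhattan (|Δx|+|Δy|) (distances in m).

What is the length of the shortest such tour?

Shortest round trip = 66 m.

With 3 stops there are 3!/2 = 3 distinct round trips (a route and its reverse cost the same).
H - U - G - J - H: 12+10+33+11 = 66
H - U - J - G - H: 12+23+33+22 = 90
H - G - U - J - H: 22+10+23+11 = 66
The minimum is 66.
One optimal route: H → U → G → J → H (or its reverse).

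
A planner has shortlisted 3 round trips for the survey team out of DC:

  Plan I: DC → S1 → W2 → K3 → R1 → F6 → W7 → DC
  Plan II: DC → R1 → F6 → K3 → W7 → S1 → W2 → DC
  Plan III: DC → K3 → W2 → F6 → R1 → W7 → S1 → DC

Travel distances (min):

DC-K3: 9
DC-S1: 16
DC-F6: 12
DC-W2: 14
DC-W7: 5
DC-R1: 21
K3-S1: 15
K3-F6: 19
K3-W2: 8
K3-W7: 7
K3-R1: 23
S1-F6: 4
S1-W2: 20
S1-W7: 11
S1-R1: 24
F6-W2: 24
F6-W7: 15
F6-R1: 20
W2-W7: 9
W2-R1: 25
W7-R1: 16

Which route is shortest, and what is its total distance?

104 min — Plan III is the shortest.

Plan I: 16 + 20 + 8 + 23 + 20 + 15 + 5 = 107
Plan II: 21 + 20 + 19 + 7 + 11 + 20 + 14 = 112
Plan III: 9 + 8 + 24 + 20 + 16 + 11 + 16 = 104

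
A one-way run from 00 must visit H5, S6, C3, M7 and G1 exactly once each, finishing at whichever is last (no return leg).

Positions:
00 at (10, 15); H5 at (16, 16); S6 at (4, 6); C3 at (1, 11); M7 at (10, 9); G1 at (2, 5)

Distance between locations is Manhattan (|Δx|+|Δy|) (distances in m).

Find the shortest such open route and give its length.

Shortest open route: 39 m.

There are 5! = 120 possible orderings.
00→H5→S6→C3→M7→G1: 7+22+8+11+12 = 60
00→H5→S6→C3→G1→M7: 7+22+8+7+12 = 56
00→H5→S6→M7→C3→G1: 7+22+9+11+7 = 56
00→H5→S6→M7→G1→C3: 7+22+9+12+7 = 57
00→H5→S6→G1→C3→M7: 7+22+3+7+11 = 50
00→H5→S6→G1→M7→C3: 7+22+3+12+11 = 55
00→H5→C3→S6→M7→G1: 7+20+8+9+12 = 56
00→H5→C3→S6→G1→M7: 7+20+8+3+12 = 50
00→H5→C3→M7→S6→G1: 7+20+11+9+3 = 50
00→H5→C3→M7→G1→S6: 7+20+11+12+3 = 53
00→H5→C3→G1→S6→M7: 7+20+7+3+9 = 46
00→H5→C3→G1→M7→S6: 7+20+7+12+9 = 55
00→H5→M7→S6→C3→G1: 7+13+9+8+7 = 44
00→H5→M7→S6→G1→C3: 7+13+9+3+7 = 39
… (106 more)
The minimum is 39.
One shortest path: 00 → H5 → M7 → S6 → G1 → C3.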